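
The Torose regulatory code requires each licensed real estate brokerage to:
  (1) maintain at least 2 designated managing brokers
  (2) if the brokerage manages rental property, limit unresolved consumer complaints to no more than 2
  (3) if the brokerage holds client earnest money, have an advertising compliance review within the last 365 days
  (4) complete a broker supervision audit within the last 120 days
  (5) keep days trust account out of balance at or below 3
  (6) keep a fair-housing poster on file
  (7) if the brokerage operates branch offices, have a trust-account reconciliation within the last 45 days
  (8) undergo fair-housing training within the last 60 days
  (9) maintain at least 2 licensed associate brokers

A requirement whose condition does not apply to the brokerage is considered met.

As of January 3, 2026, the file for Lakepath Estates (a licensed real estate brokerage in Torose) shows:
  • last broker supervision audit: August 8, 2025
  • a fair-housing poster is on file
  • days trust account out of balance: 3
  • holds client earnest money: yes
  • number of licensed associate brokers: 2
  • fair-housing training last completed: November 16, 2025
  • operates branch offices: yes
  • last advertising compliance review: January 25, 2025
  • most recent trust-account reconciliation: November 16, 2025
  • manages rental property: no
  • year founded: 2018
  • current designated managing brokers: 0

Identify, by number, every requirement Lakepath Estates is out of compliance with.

1, 4, 7

1. designated managing brokers 0 < 2 → not met
2. condition 'manages rental property' does not hold → requirement n/a → met
3. condition 'holds client earnest money' holds; advertising compliance review 343 days ago vs limit 365 → met
4. broker supervision audit 148 days ago vs limit 120 → not met
5. days trust account out of balance 3 ≤ 3 → met
6. fair-housing poster present → met
7. condition 'operates branch offices' holds; trust-account reconciliation 48 days ago vs limit 45 → not met
8. fair-housing training 48 days ago vs limit 60 → met
9. licensed associate brokers 2 ≥ 2 → met
Not met: 1, 4, 7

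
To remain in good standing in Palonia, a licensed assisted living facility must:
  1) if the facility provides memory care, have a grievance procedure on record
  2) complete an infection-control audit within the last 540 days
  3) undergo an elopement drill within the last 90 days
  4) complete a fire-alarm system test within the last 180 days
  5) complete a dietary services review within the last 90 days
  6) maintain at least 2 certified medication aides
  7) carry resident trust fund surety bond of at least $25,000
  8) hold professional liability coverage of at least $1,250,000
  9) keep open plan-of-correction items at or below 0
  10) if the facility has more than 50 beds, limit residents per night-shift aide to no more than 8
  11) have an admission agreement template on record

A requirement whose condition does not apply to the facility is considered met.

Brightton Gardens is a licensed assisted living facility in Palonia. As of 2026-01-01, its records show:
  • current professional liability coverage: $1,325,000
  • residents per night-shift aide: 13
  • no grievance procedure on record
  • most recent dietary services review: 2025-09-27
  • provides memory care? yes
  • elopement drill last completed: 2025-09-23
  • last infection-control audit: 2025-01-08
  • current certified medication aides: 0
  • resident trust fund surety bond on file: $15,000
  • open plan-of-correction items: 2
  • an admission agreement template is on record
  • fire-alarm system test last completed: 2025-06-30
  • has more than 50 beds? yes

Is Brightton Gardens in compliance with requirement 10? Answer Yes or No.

10. condition 'has more than 50 beds' holds; residents per night-shift aide 13 > 8 → not met

No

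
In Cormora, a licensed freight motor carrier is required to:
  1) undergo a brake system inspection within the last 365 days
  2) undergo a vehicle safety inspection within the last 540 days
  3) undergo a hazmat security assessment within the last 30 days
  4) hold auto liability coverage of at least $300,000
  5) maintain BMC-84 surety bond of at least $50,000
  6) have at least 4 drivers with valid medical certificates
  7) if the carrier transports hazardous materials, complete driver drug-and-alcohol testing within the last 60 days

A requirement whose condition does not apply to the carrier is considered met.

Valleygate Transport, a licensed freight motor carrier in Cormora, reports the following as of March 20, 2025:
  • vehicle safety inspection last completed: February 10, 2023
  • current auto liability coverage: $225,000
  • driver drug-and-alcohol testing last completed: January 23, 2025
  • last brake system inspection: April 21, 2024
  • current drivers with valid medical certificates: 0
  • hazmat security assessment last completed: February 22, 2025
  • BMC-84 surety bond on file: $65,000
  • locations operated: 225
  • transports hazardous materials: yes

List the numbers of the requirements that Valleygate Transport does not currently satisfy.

1. brake system inspection 333 days ago vs limit 365 → met
2. vehicle safety inspection 769 days ago vs limit 540 → not met
3. hazmat security assessment 26 days ago vs limit 30 → met
4. auto liability coverage $225,000 < $300,000 → not met
5. BMC-84 surety bond $65,000 ≥ $50,000 → met
6. drivers with valid medical certificates 0 < 4 → not met
7. condition 'transports hazardous materials' holds; driver drug-and-alcohol testing 56 days ago vs limit 60 → met
Not met: 2, 4, 6

2, 4, 6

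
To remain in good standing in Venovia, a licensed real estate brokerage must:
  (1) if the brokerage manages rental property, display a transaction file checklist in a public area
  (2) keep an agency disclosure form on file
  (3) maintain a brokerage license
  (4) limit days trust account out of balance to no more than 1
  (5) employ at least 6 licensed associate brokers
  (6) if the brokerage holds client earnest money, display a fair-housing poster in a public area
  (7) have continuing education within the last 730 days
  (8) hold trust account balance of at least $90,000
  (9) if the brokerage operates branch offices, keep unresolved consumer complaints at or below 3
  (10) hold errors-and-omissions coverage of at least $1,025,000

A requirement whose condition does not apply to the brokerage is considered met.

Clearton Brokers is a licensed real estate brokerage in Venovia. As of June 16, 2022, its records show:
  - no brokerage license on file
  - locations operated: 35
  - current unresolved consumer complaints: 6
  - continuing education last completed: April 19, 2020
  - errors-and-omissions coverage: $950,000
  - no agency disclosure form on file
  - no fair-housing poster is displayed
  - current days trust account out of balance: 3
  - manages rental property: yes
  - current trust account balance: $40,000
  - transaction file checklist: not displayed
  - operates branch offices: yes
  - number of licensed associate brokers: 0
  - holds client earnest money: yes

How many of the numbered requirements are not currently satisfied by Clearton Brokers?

1. condition 'manages rental property' holds; transaction file checklist absent → not met
2. agency disclosure form absent → not met
3. brokerage license absent → not met
4. days trust account out of balance 3 > 1 → not met
5. licensed associate brokers 0 < 6 → not met
6. condition 'holds client earnest money' holds; fair-housing poster absent → not met
7. continuing education 788 days ago vs limit 730 → not met
8. trust account balance $40,000 < $90,000 → not met
9. condition 'operates branch offices' holds; unresolved consumer complaints 6 > 3 → not met
10. errors-and-omissions coverage $950,000 < $1,025,000 → not met
Not met: 10 of 10

10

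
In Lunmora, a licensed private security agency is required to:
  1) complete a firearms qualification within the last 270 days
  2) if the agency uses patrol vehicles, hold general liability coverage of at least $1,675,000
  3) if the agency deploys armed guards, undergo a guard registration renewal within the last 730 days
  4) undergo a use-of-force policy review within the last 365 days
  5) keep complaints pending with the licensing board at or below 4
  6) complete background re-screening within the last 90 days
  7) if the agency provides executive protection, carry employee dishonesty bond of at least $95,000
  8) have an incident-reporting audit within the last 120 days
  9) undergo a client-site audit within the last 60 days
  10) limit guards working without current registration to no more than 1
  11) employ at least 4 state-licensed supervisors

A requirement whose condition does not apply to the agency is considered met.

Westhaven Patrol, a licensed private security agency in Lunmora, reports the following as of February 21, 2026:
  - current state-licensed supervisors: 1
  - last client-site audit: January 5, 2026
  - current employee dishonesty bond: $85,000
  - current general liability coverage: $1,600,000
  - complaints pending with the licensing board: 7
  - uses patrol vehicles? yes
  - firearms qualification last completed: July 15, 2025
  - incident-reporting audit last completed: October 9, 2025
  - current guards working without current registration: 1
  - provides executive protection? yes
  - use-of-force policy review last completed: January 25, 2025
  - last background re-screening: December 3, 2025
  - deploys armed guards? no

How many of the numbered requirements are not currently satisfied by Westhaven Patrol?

1. firearms qualification 221 days ago vs limit 270 → met
2. condition 'uses patrol vehicles' holds; general liability coverage $1,600,000 < $1,675,000 → not met
3. condition 'deploys armed guards' does not hold → requirement n/a → met
4. use-of-force policy review 392 days ago vs limit 365 → not met
5. complaints pending with the licensing board 7 > 4 → not met
6. background re-screening 80 days ago vs limit 90 → met
7. condition 'provides executive protection' holds; employee dishonesty bond $85,000 < $95,000 → not met
8. incident-reporting audit 135 days ago vs limit 120 → not met
9. client-site audit 47 days ago vs limit 60 → met
10. guards working without current registration 1 ≤ 1 → met
11. state-licensed supervisors 1 < 4 → not met
Not met: 6 of 11

6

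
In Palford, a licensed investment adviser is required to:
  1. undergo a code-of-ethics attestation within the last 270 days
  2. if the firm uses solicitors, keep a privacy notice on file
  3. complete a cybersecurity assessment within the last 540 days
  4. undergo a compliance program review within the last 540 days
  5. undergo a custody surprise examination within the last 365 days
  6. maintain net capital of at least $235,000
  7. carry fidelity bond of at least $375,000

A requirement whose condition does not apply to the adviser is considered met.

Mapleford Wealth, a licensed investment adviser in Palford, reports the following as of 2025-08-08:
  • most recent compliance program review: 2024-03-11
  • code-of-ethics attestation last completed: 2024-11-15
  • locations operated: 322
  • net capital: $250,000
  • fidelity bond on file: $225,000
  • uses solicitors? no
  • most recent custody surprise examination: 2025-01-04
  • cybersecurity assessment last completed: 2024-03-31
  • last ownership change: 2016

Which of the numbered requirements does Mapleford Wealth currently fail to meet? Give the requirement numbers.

7

1. code-of-ethics attestation 266 days ago vs limit 270 → met
2. condition 'uses solicitors' does not hold → requirement n/a → met
3. cybersecurity assessment 495 days ago vs limit 540 → met
4. compliance program review 515 days ago vs limit 540 → met
5. custody surprise examination 216 days ago vs limit 365 → met
6. net capital $250,000 ≥ $235,000 → met
7. fidelity bond $225,000 < $375,000 → not met
Not met: 7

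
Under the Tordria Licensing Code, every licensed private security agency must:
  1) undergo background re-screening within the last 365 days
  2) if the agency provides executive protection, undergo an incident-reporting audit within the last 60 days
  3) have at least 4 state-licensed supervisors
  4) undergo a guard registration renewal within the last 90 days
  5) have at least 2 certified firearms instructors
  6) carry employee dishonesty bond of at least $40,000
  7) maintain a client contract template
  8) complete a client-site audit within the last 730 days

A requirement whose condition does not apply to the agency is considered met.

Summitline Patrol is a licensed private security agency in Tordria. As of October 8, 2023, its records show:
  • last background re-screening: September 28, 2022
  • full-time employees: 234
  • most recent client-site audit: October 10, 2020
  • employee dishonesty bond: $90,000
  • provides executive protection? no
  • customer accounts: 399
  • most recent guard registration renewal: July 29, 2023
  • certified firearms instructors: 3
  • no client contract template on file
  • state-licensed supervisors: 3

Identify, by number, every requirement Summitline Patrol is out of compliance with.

1, 3, 7, 8

1. background re-screening 375 days ago vs limit 365 → not met
2. condition 'provides executive protection' does not hold → requirement n/a → met
3. state-licensed supervisors 3 < 4 → not met
4. guard registration renewal 71 days ago vs limit 90 → met
5. certified firearms instructors 3 ≥ 2 → met
6. employee dishonesty bond $90,000 ≥ $40,000 → met
7. client contract template absent → not met
8. client-site audit 1093 days ago vs limit 730 → not met
Not met: 1, 3, 7, 8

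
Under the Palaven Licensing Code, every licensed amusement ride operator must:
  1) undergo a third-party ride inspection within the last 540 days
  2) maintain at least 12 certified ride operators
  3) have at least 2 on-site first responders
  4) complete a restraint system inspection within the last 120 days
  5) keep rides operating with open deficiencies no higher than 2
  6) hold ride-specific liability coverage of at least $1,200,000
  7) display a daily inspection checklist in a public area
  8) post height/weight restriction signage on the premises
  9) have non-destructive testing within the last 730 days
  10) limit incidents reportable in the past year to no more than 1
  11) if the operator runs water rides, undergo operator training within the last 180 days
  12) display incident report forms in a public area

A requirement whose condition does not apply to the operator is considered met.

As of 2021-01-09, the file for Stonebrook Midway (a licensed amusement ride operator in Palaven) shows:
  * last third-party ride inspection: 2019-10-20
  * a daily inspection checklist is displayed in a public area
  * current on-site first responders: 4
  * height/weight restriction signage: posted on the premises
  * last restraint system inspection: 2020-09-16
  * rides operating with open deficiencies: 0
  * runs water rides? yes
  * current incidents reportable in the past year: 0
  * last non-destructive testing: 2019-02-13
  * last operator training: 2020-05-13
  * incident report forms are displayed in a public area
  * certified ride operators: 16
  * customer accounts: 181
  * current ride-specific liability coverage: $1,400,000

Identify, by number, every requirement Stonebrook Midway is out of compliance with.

11

1. third-party ride inspection 447 days ago vs limit 540 → met
2. certified ride operators 16 ≥ 12 → met
3. on-site first responders 4 ≥ 2 → met
4. restraint system inspection 115 days ago vs limit 120 → met
5. rides operating with open deficiencies 0 ≤ 2 → met
6. ride-specific liability coverage $1,400,000 ≥ $1,200,000 → met
7. daily inspection checklist present → met
8. height/weight restriction signage present → met
9. non-destructive testing 696 days ago vs limit 730 → met
10. incidents reportable in the past year 0 ≤ 1 → met
11. condition 'runs water rides' holds; operator training 241 days ago vs limit 180 → not met
12. incident report forms present → met
Not met: 11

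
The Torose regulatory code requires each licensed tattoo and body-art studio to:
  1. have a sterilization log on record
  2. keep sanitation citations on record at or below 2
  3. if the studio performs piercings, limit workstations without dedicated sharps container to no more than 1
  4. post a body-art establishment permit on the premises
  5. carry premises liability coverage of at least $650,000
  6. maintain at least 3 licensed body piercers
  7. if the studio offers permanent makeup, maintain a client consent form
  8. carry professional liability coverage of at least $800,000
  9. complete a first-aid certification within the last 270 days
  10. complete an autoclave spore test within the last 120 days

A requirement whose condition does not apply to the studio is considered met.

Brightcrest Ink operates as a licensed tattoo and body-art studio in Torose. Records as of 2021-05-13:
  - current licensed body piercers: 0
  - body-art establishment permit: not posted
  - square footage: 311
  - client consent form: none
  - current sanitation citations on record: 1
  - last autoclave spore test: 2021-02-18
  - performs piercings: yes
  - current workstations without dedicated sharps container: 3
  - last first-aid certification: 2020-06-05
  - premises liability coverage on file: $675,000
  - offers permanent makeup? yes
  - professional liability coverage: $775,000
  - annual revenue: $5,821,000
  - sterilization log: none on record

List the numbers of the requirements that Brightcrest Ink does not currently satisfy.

1. sterilization log absent → not met
2. sanitation citations on record 1 ≤ 2 → met
3. condition 'performs piercings' holds; workstations without dedicated sharps container 3 > 1 → not met
4. body-art establishment permit absent → not met
5. premises liability coverage $675,000 ≥ $650,000 → met
6. licensed body piercers 0 < 3 → not met
7. condition 'offers permanent makeup' holds; client consent form absent → not met
8. professional liability coverage $775,000 < $800,000 → not met
9. first-aid certification 342 days ago vs limit 270 → not met
10. autoclave spore test 84 days ago vs limit 120 → met
Not met: 1, 3, 4, 6, 7, 8, 9

1, 3, 4, 6, 7, 8, 9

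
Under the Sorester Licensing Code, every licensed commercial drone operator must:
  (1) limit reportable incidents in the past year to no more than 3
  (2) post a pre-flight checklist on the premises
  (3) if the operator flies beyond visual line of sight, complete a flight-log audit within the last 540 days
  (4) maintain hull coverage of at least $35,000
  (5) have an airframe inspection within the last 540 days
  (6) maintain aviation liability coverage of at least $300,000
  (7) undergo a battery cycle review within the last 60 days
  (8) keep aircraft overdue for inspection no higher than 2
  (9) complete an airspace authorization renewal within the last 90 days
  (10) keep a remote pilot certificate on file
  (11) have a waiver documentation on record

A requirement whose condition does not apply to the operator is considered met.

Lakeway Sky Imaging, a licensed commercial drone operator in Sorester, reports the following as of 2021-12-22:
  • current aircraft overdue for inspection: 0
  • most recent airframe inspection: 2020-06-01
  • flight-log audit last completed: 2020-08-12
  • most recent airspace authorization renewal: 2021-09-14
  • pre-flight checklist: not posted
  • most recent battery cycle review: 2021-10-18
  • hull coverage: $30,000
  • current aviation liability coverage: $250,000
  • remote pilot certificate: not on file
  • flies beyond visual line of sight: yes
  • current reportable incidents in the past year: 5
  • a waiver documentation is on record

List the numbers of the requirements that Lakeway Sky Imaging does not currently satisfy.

1, 2, 4, 5, 6, 7, 9, 10

1. reportable incidents in the past year 5 > 3 → not met
2. pre-flight checklist absent → not met
3. condition 'flies beyond visual line of sight' holds; flight-log audit 497 days ago vs limit 540 → met
4. hull coverage $30,000 < $35,000 → not met
5. airframe inspection 569 days ago vs limit 540 → not met
6. aviation liability coverage $250,000 < $300,000 → not met
7. battery cycle review 65 days ago vs limit 60 → not met
8. aircraft overdue for inspection 0 ≤ 2 → met
9. airspace authorization renewal 99 days ago vs limit 90 → not met
10. remote pilot certificate absent → not met
11. waiver documentation present → met
Not met: 1, 2, 4, 5, 6, 7, 9, 10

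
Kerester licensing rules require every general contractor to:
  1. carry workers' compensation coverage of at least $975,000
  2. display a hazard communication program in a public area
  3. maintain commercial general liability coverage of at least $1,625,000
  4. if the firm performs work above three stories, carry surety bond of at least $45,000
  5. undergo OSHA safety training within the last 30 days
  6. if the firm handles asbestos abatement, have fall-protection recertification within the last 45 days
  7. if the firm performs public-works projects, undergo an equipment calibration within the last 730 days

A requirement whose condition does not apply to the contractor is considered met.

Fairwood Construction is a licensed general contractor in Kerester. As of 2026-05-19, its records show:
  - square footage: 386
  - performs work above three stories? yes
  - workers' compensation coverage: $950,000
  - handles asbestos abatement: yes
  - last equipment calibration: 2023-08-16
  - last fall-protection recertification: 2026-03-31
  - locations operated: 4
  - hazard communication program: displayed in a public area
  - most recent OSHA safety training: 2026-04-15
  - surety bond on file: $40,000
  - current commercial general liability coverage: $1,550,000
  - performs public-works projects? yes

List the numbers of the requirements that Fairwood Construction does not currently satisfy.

1. workers' compensation coverage $950,000 < $975,000 → not met
2. hazard communication program present → met
3. commercial general liability coverage $1,550,000 < $1,625,000 → not met
4. condition 'performs work above three stories' holds; surety bond $40,000 < $45,000 → not met
5. OSHA safety training 34 days ago vs limit 30 → not met
6. condition 'handles asbestos abatement' holds; fall-protection recertification 49 days ago vs limit 45 → not met
7. condition 'performs public-works projects' holds; equipment calibration 1007 days ago vs limit 730 → not met
Not met: 1, 3, 4, 5, 6, 7

1, 3, 4, 5, 6, 7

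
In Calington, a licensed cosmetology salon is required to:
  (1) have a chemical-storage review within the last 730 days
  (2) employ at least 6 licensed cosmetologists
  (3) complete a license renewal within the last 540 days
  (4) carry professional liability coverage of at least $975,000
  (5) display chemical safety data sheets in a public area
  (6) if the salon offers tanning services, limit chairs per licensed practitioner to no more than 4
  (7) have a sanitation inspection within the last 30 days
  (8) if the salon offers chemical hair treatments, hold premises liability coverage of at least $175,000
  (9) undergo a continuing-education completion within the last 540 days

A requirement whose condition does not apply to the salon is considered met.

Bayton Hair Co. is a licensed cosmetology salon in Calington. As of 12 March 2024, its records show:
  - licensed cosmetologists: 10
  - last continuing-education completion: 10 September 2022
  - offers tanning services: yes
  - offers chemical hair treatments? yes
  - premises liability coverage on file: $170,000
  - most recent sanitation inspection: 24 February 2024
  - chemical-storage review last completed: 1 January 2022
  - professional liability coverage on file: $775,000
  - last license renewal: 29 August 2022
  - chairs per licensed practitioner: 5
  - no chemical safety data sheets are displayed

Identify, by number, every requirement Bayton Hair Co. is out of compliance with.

1. chemical-storage review 801 days ago vs limit 730 → not met
2. licensed cosmetologists 10 ≥ 6 → met
3. license renewal 561 days ago vs limit 540 → not met
4. professional liability coverage $775,000 < $975,000 → not met
5. chemical safety data sheets absent → not met
6. condition 'offers tanning services' holds; chairs per licensed practitioner 5 > 4 → not met
7. sanitation inspection 17 days ago vs limit 30 → met
8. condition 'offers chemical hair treatments' holds; premises liability coverage $170,000 < $175,000 → not met
9. continuing-education completion 549 days ago vs limit 540 → not met
Not met: 1, 3, 4, 5, 6, 8, 9

1, 3, 4, 5, 6, 8, 9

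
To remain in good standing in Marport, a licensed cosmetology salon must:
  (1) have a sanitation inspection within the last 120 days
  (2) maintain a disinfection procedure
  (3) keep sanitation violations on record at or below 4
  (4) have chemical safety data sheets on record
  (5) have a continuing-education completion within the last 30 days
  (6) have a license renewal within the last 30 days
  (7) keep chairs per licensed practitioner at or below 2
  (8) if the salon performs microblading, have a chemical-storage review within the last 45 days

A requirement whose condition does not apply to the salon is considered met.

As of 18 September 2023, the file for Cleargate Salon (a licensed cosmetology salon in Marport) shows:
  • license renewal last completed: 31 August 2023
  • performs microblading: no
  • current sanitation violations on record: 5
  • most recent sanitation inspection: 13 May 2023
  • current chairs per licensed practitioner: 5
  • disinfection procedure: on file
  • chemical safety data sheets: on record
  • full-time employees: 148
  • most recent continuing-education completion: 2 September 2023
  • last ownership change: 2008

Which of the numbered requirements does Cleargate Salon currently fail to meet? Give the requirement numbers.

1. sanitation inspection 128 days ago vs limit 120 → not met
2. disinfection procedure present → met
3. sanitation violations on record 5 > 4 → not met
4. chemical safety data sheets present → met
5. continuing-education completion 16 days ago vs limit 30 → met
6. license renewal 18 days ago vs limit 30 → met
7. chairs per licensed practitioner 5 > 2 → not met
8. condition 'performs microblading' does not hold → requirement n/a → met
Not met: 1, 3, 7

1, 3, 7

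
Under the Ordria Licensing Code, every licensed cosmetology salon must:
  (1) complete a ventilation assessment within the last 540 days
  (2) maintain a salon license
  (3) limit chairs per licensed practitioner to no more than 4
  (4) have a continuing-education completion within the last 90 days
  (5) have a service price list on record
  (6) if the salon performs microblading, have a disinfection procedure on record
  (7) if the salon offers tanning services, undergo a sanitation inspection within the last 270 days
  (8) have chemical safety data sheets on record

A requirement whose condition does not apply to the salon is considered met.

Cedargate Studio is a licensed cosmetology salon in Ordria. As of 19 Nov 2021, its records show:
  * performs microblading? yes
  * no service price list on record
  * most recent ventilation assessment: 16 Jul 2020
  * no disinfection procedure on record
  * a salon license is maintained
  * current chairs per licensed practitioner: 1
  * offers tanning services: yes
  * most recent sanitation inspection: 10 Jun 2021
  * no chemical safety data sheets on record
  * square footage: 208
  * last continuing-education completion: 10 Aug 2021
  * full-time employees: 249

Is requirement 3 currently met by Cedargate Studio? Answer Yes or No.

Yes

3. chairs per licensed practitioner 1 ≤ 4 → met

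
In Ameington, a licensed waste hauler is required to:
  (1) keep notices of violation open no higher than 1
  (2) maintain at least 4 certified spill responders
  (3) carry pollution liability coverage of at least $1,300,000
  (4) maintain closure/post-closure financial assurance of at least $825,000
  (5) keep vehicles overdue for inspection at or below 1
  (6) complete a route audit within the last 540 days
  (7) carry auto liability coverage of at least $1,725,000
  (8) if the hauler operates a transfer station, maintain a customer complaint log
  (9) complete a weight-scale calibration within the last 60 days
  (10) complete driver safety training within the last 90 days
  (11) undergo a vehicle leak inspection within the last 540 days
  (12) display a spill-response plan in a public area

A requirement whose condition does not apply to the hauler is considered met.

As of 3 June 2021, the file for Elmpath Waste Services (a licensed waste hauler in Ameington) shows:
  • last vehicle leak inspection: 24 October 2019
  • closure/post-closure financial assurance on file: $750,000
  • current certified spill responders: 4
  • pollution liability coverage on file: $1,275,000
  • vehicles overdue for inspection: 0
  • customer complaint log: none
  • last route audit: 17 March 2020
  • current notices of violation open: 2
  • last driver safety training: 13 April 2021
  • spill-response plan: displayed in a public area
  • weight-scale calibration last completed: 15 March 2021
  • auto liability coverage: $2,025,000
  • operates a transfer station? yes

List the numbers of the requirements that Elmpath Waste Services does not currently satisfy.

1, 3, 4, 8, 9, 11

1. notices of violation open 2 > 1 → not met
2. certified spill responders 4 ≥ 4 → met
3. pollution liability coverage $1,275,000 < $1,300,000 → not met
4. closure/post-closure financial assurance $750,000 < $825,000 → not met
5. vehicles overdue for inspection 0 ≤ 1 → met
6. route audit 443 days ago vs limit 540 → met
7. auto liability coverage $2,025,000 ≥ $1,725,000 → met
8. condition 'operates a transfer station' holds; customer complaint log absent → not met
9. weight-scale calibration 80 days ago vs limit 60 → not met
10. driver safety training 51 days ago vs limit 90 → met
11. vehicle leak inspection 588 days ago vs limit 540 → not met
12. spill-response plan present → met
Not met: 1, 3, 4, 8, 9, 11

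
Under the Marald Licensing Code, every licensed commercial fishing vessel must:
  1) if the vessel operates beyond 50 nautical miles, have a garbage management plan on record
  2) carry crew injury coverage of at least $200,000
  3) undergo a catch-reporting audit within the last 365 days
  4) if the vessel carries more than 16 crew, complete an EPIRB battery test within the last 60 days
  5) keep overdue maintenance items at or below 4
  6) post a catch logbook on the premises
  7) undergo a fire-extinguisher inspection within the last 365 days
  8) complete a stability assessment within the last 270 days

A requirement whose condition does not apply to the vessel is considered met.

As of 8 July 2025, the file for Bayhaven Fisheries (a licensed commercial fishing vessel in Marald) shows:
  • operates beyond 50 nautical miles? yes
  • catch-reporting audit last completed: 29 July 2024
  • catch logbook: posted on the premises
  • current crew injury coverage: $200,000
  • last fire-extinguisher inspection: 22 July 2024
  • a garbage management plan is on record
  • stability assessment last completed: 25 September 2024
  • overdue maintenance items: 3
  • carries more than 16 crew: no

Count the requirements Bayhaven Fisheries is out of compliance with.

1

1. condition 'operates beyond 50 nautical miles' holds; garbage management plan present → met
2. crew injury coverage $200,000 ≥ $200,000 → met
3. catch-reporting audit 344 days ago vs limit 365 → met
4. condition 'carries more than 16 crew' does not hold → requirement n/a → met
5. overdue maintenance items 3 ≤ 4 → met
6. catch logbook present → met
7. fire-extinguisher inspection 351 days ago vs limit 365 → met
8. stability assessment 286 days ago vs limit 270 → not met
Not met: 1 of 8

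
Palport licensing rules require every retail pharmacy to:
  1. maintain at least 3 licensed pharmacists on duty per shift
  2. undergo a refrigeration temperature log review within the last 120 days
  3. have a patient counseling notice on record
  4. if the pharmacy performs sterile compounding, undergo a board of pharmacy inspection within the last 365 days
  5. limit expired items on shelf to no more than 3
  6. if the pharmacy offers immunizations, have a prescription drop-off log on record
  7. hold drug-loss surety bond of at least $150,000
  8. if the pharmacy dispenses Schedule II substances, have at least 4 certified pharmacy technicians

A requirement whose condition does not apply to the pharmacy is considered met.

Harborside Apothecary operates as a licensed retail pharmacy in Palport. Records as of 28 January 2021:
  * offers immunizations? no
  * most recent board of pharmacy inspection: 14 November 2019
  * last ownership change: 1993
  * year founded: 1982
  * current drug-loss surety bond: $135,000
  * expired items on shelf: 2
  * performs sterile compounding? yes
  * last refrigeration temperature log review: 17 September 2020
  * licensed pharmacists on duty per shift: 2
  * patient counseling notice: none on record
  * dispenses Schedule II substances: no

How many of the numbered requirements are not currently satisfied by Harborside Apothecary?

5

1. licensed pharmacists on duty per shift 2 < 3 → not met
2. refrigeration temperature log review 133 days ago vs limit 120 → not met
3. patient counseling notice absent → not met
4. condition 'performs sterile compounding' holds; board of pharmacy inspection 441 days ago vs limit 365 → not met
5. expired items on shelf 2 ≤ 3 → met
6. condition 'offers immunizations' does not hold → requirement n/a → met
7. drug-loss surety bond $135,000 < $150,000 → not met
8. condition 'dispenses Schedule II substances' does not hold → requirement n/a → met
Not met: 5 of 8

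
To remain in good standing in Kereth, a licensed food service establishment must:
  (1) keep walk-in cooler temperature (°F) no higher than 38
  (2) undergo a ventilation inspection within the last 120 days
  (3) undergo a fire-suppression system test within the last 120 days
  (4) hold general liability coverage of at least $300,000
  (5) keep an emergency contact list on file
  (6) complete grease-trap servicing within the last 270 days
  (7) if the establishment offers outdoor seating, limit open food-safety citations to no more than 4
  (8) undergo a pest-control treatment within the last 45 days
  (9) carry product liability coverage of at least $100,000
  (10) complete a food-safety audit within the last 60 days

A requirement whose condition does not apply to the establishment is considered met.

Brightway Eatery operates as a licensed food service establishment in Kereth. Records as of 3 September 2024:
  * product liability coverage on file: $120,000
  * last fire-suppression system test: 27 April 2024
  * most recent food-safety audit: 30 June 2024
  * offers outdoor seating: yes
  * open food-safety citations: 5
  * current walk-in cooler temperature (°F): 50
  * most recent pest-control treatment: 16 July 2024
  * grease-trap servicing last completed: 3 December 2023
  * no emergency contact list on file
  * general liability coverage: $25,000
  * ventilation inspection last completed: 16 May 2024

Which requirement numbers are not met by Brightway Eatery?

1, 3, 4, 5, 6, 7, 8, 10

1. walk-in cooler temperature (°F) 50 > 38 → not met
2. ventilation inspection 110 days ago vs limit 120 → met
3. fire-suppression system test 129 days ago vs limit 120 → not met
4. general liability coverage $25,000 < $300,000 → not met
5. emergency contact list absent → not met
6. grease-trap servicing 275 days ago vs limit 270 → not met
7. condition 'offers outdoor seating' holds; open food-safety citations 5 > 4 → not met
8. pest-control treatment 49 days ago vs limit 45 → not met
9. product liability coverage $120,000 ≥ $100,000 → met
10. food-safety audit 65 days ago vs limit 60 → not met
Not met: 1, 3, 4, 5, 6, 7, 8, 10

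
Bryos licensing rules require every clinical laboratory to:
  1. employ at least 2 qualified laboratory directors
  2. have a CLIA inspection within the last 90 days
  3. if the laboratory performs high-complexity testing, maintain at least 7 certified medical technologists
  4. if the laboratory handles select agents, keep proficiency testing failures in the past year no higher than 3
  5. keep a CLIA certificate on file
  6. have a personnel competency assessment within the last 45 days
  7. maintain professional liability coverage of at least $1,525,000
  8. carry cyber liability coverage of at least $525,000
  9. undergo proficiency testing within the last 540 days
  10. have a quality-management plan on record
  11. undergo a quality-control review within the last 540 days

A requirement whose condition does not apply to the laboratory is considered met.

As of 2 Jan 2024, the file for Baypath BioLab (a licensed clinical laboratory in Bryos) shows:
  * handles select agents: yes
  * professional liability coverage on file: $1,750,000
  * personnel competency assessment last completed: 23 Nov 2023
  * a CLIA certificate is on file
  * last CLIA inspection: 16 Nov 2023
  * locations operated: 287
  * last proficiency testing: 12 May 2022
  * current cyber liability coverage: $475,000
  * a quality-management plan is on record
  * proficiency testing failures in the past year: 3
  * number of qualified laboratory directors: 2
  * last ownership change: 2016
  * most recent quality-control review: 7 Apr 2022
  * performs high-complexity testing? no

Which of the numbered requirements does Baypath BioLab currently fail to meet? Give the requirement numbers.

1. qualified laboratory directors 2 ≥ 2 → met
2. CLIA inspection 47 days ago vs limit 90 → met
3. condition 'performs high-complexity testing' does not hold → requirement n/a → met
4. condition 'handles select agents' holds; proficiency testing failures in the past year 3 ≤ 3 → met
5. CLIA certificate present → met
6. personnel competency assessment 40 days ago vs limit 45 → met
7. professional liability coverage $1,750,000 ≥ $1,525,000 → met
8. cyber liability coverage $475,000 < $525,000 → not met
9. proficiency testing 600 days ago vs limit 540 → not met
10. quality-management plan present → met
11. quality-control review 635 days ago vs limit 540 → not met
Not met: 8, 9, 11

8, 9, 11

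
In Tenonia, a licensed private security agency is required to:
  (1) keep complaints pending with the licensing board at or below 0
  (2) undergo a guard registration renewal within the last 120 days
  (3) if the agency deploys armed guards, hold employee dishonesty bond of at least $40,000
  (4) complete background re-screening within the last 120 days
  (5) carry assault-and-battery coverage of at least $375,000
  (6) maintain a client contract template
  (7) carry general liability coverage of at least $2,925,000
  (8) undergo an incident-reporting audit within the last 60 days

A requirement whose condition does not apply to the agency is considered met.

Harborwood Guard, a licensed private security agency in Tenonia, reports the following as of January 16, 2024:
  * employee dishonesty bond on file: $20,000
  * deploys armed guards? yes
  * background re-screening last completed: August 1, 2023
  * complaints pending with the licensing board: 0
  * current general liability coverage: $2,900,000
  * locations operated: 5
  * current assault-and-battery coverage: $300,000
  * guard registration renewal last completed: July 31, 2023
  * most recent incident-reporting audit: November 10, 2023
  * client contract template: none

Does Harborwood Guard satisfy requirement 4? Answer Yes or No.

No

4. background re-screening 168 days ago vs limit 120 → not met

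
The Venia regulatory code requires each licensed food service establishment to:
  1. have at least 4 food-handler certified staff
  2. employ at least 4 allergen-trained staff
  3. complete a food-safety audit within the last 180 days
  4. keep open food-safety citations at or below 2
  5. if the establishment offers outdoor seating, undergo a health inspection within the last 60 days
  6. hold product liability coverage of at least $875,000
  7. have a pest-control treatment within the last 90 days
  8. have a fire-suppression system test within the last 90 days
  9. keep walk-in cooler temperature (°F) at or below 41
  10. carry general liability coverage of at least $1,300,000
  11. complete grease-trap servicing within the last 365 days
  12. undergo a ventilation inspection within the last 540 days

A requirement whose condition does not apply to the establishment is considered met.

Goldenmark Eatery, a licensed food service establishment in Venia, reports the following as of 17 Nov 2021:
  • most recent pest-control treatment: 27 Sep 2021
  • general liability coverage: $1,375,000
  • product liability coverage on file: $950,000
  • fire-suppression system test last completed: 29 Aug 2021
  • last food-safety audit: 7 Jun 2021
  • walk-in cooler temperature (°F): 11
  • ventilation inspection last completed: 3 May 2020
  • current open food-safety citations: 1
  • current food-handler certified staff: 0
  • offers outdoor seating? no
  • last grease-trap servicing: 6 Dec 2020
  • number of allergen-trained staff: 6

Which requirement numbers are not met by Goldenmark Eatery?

1, 12

1. food-handler certified staff 0 < 4 → not met
2. allergen-trained staff 6 ≥ 4 → met
3. food-safety audit 163 days ago vs limit 180 → met
4. open food-safety citations 1 ≤ 2 → met
5. condition 'offers outdoor seating' does not hold → requirement n/a → met
6. product liability coverage $950,000 ≥ $875,000 → met
7. pest-control treatment 51 days ago vs limit 90 → met
8. fire-suppression system test 80 days ago vs limit 90 → met
9. walk-in cooler temperature (°F) 11 ≤ 41 → met
10. general liability coverage $1,375,000 ≥ $1,300,000 → met
11. grease-trap servicing 346 days ago vs limit 365 → met
12. ventilation inspection 563 days ago vs limit 540 → not met
Not met: 1, 12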